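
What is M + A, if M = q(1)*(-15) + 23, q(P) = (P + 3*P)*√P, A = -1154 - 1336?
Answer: -2527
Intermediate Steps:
A = -2490
q(P) = 4*P^(3/2) (q(P) = (4*P)*√P = 4*P^(3/2))
M = -37 (M = (4*1^(3/2))*(-15) + 23 = (4*1)*(-15) + 23 = 4*(-15) + 23 = -60 + 23 = -37)
M + A = -37 - 2490 = -2527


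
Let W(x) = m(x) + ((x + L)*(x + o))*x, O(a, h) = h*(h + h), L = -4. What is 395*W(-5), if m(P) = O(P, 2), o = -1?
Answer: -103490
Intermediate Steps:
O(a, h) = 2*h**2 (O(a, h) = h*(2*h) = 2*h**2)
m(P) = 8 (m(P) = 2*2**2 = 2*4 = 8)
W(x) = 8 + x*(-1 + x)*(-4 + x) (W(x) = 8 + ((x - 4)*(x - 1))*x = 8 + ((-4 + x)*(-1 + x))*x = 8 + ((-1 + x)*(-4 + x))*x = 8 + x*(-1 + x)*(-4 + x))
395*W(-5) = 395*(8 + (-5)**3 - 5*(-5)**2 + 4*(-5)) = 395*(8 - 125 - 5*25 - 20) = 395*(8 - 125 - 125 - 20) = 395*(-262) = -103490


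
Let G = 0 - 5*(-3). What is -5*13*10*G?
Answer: -9750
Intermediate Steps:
G = 15 (G = 0 + 15 = 15)
-5*13*10*G = -5*13*10*15 = -650*15 = -5*1950 = -9750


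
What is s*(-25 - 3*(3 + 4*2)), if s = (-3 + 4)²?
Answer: -58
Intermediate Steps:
s = 1 (s = 1² = 1)
s*(-25 - 3*(3 + 4*2)) = 1*(-25 - 3*(3 + 4*2)) = 1*(-25 - 3*(3 + 8)) = 1*(-25 - 3*11) = 1*(-25 - 33) = 1*(-58) = -58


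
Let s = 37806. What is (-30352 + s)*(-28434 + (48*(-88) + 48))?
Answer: -243074940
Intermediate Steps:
(-30352 + s)*(-28434 + (48*(-88) + 48)) = (-30352 + 37806)*(-28434 + (48*(-88) + 48)) = 7454*(-28434 + (-4224 + 48)) = 7454*(-28434 - 4176) = 7454*(-32610) = -243074940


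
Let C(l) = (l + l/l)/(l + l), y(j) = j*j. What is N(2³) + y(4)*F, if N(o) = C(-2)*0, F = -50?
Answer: -800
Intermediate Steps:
y(j) = j²
C(l) = (1 + l)/(2*l) (C(l) = (l + 1)/((2*l)) = (1 + l)*(1/(2*l)) = (1 + l)/(2*l))
N(o) = 0 (N(o) = ((½)*(1 - 2)/(-2))*0 = ((½)*(-½)*(-1))*0 = (¼)*0 = 0)
N(2³) + y(4)*F = 0 + 4²*(-50) = 0 + 16*(-50) = 0 - 800 = -800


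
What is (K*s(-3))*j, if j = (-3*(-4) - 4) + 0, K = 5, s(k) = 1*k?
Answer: -120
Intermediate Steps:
s(k) = k
j = 8 (j = (12 - 4) + 0 = 8 + 0 = 8)
(K*s(-3))*j = (5*(-3))*8 = -15*8 = -120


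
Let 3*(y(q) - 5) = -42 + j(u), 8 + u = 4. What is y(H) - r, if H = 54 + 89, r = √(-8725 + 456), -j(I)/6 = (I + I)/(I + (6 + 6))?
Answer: -7 - I*√8269 ≈ -7.0 - 90.934*I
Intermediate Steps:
u = -4 (u = -8 + 4 = -4)
j(I) = -12*I/(12 + I) (j(I) = -6*(I + I)/(I + (6 + 6)) = -6*2*I/(I + 12) = -6*2*I/(12 + I) = -12*I/(12 + I))
r = I*√8269 (r = √(-8269) = I*√8269 ≈ 90.934*I)
H = 143
y(q) = -7 (y(q) = 5 + (-42 - 12*(-4)/(12 - 4))/3 = 5 + (-42 - 12*(-4)/8)/3 = 5 + (-42 - 12*(-4)*⅛)/3 = 5 + (-42 + 6)/3 = 5 + (⅓)*(-36) = 5 - 12 = -7)
y(H) - r = -7 - I*√8269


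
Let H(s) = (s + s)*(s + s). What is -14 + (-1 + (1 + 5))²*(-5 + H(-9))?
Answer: 7961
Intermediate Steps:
H(s) = 4*s² (H(s) = (2*s)*(2*s) = 4*s²)
-14 + (-1 + (1 + 5))²*(-5 + H(-9)) = -14 + (-1 + (1 + 5))²*(-5 + 4*(-9)²) = -14 + (-1 + 6)²*(-5 + 4*81) = -14 + 5²*(-5 + 324) = -14 + 25*319 = -14 + 7975 = 7961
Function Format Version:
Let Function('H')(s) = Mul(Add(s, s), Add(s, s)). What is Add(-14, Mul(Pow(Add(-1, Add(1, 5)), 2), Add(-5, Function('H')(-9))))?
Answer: 7961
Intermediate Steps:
Function('H')(s) = Mul(4, Pow(s, 2)) (Function('H')(s) = Mul(Mul(2, s), Mul(2, s)) = Mul(4, Pow(s, 2)))
Add(-14, Mul(Pow(Add(-1, Add(1, 5)), 2), Add(-5, Function('H')(-9)))) = Add(-14, Mul(Pow(Add(-1, Add(1, 5)), 2), Add(-5, Mul(4, Pow(-9, 2))))) = Add(-14, Mul(Pow(Add(-1, 6), 2), Add(-5, Mul(4, 81)))) = Add(-14, Mul(Pow(5, 2), Add(-5, 324))) = Add(-14, Mul(25, 319)) = Add(-14, 7975) = 7961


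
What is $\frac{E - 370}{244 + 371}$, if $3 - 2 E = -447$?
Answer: $- \frac{29}{123} \approx -0.23577$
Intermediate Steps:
$E = 225$ ($E = \frac{3}{2} - - \frac{447}{2} = \frac{3}{2} + \frac{447}{2} = 225$)
$\frac{E - 370}{244 + 371} = \frac{225 - 370}{244 + 371} = - \frac{145}{615} = \left(-145\right) \frac{1}{615} = - \frac{29}{123}$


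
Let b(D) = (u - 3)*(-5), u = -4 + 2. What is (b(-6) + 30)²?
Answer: 3025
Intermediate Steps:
u = -2
b(D) = 25 (b(D) = (-2 - 3)*(-5) = -5*(-5) = 25)
(b(-6) + 30)² = (25 + 30)² = 55² = 3025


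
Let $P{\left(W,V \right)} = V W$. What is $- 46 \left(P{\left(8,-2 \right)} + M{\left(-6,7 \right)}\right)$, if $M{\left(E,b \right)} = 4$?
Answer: $552$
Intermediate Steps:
$- 46 \left(P{\left(8,-2 \right)} + M{\left(-6,7 \right)}\right) = - 46 \left(\left(-2\right) 8 + 4\right) = - 46 \left(-16 + 4\right) = \left(-46\right) \left(-12\right) = 552$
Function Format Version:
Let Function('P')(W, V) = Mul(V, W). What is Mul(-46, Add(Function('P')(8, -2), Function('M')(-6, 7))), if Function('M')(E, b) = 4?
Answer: 552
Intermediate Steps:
Mul(-46, Add(Function('P')(8, -2), Function('M')(-6, 7))) = Mul(-46, Add(Mul(-2, 8), 4)) = Mul(-46, Add(-16, 4)) = Mul(-46, -12) = 552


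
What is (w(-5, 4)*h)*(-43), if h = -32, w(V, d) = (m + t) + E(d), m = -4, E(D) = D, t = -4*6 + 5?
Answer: -26144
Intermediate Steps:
t = -19 (t = -24 + 5 = -19)
w(V, d) = -23 + d (w(V, d) = (-4 - 19) + d = -23 + d)
(w(-5, 4)*h)*(-43) = ((-23 + 4)*(-32))*(-43) = -19*(-32)*(-43) = 608*(-43) = -26144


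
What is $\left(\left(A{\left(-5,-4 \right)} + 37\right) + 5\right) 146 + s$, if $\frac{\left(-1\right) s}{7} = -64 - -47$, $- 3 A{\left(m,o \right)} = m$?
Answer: $\frac{19483}{3} \approx 6494.3$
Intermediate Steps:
$A{\left(m,o \right)} = - \frac{m}{3}$
$s = 119$ ($s = - 7 \left(-64 - -47\right) = - 7 \left(-64 + 47\right) = \left(-7\right) \left(-17\right) = 119$)
$\left(\left(A{\left(-5,-4 \right)} + 37\right) + 5\right) 146 + s = \left(\left(\left(- \frac{1}{3}\right) \left(-5\right) + 37\right) + 5\right) 146 + 119 = \left(\left(\frac{5}{3} + 37\right) + 5\right) 146 + 119 = \left(\frac{116}{3} + 5\right) 146 + 119 = \frac{131}{3} \cdot 146 + 119 = \frac{19126}{3} + 119 = \frac{19483}{3}$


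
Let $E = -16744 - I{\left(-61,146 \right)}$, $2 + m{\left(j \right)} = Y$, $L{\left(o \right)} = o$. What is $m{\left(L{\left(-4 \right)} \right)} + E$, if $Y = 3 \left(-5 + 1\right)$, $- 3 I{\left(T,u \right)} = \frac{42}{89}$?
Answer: $- \frac{1491448}{89} \approx -16758.0$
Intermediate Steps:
$I{\left(T,u \right)} = - \frac{14}{89}$ ($I{\left(T,u \right)} = - \frac{42 \cdot \frac{1}{89}}{3} = \left(- \frac{1}{3}\right) \frac{42}{89} = - \frac{14}{89}$)
$Y = -12$ ($Y = 3 \left(-4\right) = -12$)
$m{\left(j \right)} = -14$ ($m{\left(j \right)} = -2 - 12 = -14$)
$E = - \frac{1490202}{89}$ ($E = -16744 - - \frac{14}{89} = -16744 + \frac{14}{89} = - \frac{1490202}{89} \approx -16744.0$)
$m{\left(L{\left(-4 \right)} \right)} + E = -14 - \frac{1490202}{89} = - \frac{1491448}{89}$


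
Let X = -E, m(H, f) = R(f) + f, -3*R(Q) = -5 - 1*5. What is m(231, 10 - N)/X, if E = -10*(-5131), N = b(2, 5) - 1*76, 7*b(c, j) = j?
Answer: -1861/1077510 ≈ -0.0017271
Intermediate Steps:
b(c, j) = j/7
R(Q) = 10/3 (R(Q) = -(-5 - 1*5)/3 = -(-5 - 5)/3 = -1/3*(-10) = 10/3)
N = -527/7 (N = (1/7)*5 - 1*76 = 5/7 - 76 = -527/7 ≈ -75.286)
E = 51310
m(H, f) = 10/3 + f
X = -51310 (X = -1*51310 = -51310)
m(231, 10 - N)/X = (10/3 + (10 - 1*(-527/7)))/(-51310) = (10/3 + (10 + 527/7))*(-1/51310) = (10/3 + 597/7)*(-1/51310) = (1861/21)*(-1/51310) = -1861/1077510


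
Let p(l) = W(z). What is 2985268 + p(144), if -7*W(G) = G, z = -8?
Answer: 20896884/7 ≈ 2.9853e+6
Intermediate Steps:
W(G) = -G/7
p(l) = 8/7 (p(l) = -1/7*(-8) = 8/7)
2985268 + p(144) = 2985268 + 8/7 = 20896884/7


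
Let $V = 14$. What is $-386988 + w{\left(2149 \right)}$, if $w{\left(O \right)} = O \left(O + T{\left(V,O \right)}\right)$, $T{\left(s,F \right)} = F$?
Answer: $8849414$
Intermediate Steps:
$w{\left(O \right)} = 2 O^{2}$ ($w{\left(O \right)} = O \left(O + O\right) = O 2 O = 2 O^{2}$)
$-386988 + w{\left(2149 \right)} = -386988 + 2 \cdot 2149^{2} = -386988 + 2 \cdot 4618201 = -386988 + 9236402 = 8849414$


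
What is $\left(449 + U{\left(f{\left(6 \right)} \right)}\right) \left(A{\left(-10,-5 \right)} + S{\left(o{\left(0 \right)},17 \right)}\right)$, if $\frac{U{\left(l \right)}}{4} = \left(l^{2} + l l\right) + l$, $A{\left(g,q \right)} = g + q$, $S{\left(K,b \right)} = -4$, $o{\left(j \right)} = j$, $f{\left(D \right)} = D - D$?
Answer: $-8531$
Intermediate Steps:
$f{\left(D \right)} = 0$
$U{\left(l \right)} = 4 l + 8 l^{2}$ ($U{\left(l \right)} = 4 \left(\left(l^{2} + l l\right) + l\right) = 4 \left(\left(l^{2} + l^{2}\right) + l\right) = 4 \left(2 l^{2} + l\right) = 4 \left(l + 2 l^{2}\right) = 4 l + 8 l^{2}$)
$\left(449 + U{\left(f{\left(6 \right)} \right)}\right) \left(A{\left(-10,-5 \right)} + S{\left(o{\left(0 \right)},17 \right)}\right) = \left(449 + 4 \cdot 0 \left(1 + 2 \cdot 0\right)\right) \left(\left(-10 - 5\right) - 4\right) = \left(449 + 4 \cdot 0 \left(1 + 0\right)\right) \left(-15 - 4\right) = \left(449 + 4 \cdot 0 \cdot 1\right) \left(-19\right) = \left(449 + 0\right) \left(-19\right) = 449 \left(-19\right) = -8531$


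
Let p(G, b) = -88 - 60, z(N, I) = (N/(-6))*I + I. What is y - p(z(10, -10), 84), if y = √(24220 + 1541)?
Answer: 148 + √25761 ≈ 308.50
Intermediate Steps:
z(N, I) = I - I*N/6 (z(N, I) = (-N/6)*I + I = -I*N/6 + I = I - I*N/6)
p(G, b) = -148
y = √25761 ≈ 160.50
y - p(z(10, -10), 84) = √25761 - 1*(-148) = √25761 + 148 = 148 + √25761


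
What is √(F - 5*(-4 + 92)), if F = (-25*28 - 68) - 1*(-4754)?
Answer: 3*√394 ≈ 59.548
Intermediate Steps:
F = 3986 (F = (-700 - 68) + 4754 = -768 + 4754 = 3986)
√(F - 5*(-4 + 92)) = √(3986 - 5*(-4 + 92)) = √(3986 - 5*88) = √(3986 - 440) = √3546 = 3*√394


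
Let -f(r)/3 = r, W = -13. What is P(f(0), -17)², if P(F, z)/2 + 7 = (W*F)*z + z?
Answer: 2304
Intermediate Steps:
f(r) = -3*r
P(F, z) = -14 + 2*z - 26*F*z (P(F, z) = -14 + 2*((-13*F)*z + z) = -14 + 2*(-13*F*z + z) = -14 + 2*(z - 13*F*z) = -14 + (2*z - 26*F*z) = -14 + 2*z - 26*F*z)
P(f(0), -17)² = (-14 + 2*(-17) - 26*(-3*0)*(-17))² = (-14 - 34 - 26*0*(-17))² = (-14 - 34 + 0)² = (-48)² = 2304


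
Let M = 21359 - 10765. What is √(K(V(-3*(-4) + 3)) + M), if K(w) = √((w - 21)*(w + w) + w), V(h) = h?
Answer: √(10594 + I*√165) ≈ 102.93 + 0.0624*I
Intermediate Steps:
M = 10594
K(w) = √(w + 2*w*(-21 + w)) (K(w) = √((-21 + w)*(2*w) + w) = √(2*w*(-21 + w) + w) = √(w + 2*w*(-21 + w)))
√(K(V(-3*(-4) + 3)) + M) = √(√((-3*(-4) + 3)*(-41 + 2*(-3*(-4) + 3))) + 10594) = √(√((12 + 3)*(-41 + 2*(12 + 3))) + 10594) = √(√(15*(-41 + 2*15)) + 10594) = √(√(15*(-41 + 30)) + 10594) = √(√(15*(-11)) + 10594) = √(√(-165) + 10594) = √(I*√165 + 10594) = √(10594 + I*√165)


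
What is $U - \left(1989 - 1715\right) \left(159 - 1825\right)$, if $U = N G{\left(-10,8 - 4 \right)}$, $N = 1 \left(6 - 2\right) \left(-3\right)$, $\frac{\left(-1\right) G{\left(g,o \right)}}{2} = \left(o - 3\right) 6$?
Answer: $456628$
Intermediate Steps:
$G{\left(g,o \right)} = 36 - 12 o$ ($G{\left(g,o \right)} = - 2 \left(o - 3\right) 6 = - 2 \left(-3 + o\right) 6 = - 2 \left(-18 + 6 o\right) = 36 - 12 o$)
$N = -12$ ($N = 1 \left(6 - 2\right) \left(-3\right) = 1 \cdot 4 \left(-3\right) = 4 \left(-3\right) = -12$)
$U = 144$ ($U = - 12 \left(36 - 12 \left(8 - 4\right)\right) = - 12 \left(36 - 48\right) = \left(-12\right) \left(-12\right) = 144$)
$U - \left(1989 - 1715\right) \left(159 - 1825\right) = 144 - \left(1989 - 1715\right) \left(159 - 1825\right) = 144 - 274 \left(-1666\right) = 144 - -456484 = 144 + 456484 = 456628$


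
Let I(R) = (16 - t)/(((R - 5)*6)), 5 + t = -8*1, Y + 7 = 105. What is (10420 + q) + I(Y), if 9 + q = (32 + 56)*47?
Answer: 8117255/558 ≈ 14547.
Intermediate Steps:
Y = 98 (Y = -7 + 105 = 98)
t = -13 (t = -5 - 8*1 = -5 - 8 = -13)
q = 4127 (q = -9 + (32 + 56)*47 = -9 + 88*47 = -9 + 4136 = 4127)
I(R) = 29/(-30 + 6*R) (I(R) = (16 - 1*(-13))/(((R - 5)*6)) = (16 + 13)/(((-5 + R)*6)) = 29/(-30 + 6*R))
(10420 + q) + I(Y) = (10420 + 4127) + 29/(6*(-5 + 98)) = 14547 + (29/6)/93 = 14547 + (29/6)*(1/93) = 14547 + 29/558 = 8117255/558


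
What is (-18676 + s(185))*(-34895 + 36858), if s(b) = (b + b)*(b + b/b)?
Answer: 98432672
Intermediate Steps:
s(b) = 2*b*(1 + b) (s(b) = (2*b)*(b + 1) = (2*b)*(1 + b) = 2*b*(1 + b))
(-18676 + s(185))*(-34895 + 36858) = (-18676 + 2*185*(1 + 185))*(-34895 + 36858) = (-18676 + 2*185*186)*1963 = (-18676 + 68820)*1963 = 50144*1963 = 98432672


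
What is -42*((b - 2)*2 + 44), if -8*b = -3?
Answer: -3423/2 ≈ -1711.5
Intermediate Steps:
b = 3/8 (b = -1/8*(-3) = 3/8 ≈ 0.37500)
-42*((b - 2)*2 + 44) = -42*((3/8 - 2)*2 + 44) = -42*(-13/8*2 + 44) = -42*(-13/4 + 44) = -42*163/4 = -3423/2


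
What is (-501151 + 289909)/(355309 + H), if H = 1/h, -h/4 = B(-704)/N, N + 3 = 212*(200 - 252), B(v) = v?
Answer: -198285824/333513039 ≈ -0.59454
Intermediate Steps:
N = -11027 (N = -3 + 212*(200 - 252) = -3 + 212*(-52) = -3 - 11024 = -11027)
h = -2816/11027 (h = -(-2816)/(-11027) = -(-2816)*(-1)/11027 = -4*704/11027 = -2816/11027 ≈ -0.25537)
H = -11027/2816 (H = 1/(-2816/11027) = -11027/2816 ≈ -3.9158)
(-501151 + 289909)/(355309 + H) = (-501151 + 289909)/(355309 - 11027/2816) = -211242/1000539117/2816 = -211242*2816/1000539117 = -198285824/333513039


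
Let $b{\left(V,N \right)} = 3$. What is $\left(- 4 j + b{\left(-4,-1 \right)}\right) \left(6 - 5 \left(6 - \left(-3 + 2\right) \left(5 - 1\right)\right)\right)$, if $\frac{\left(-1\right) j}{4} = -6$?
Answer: $4092$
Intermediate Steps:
$j = 24$ ($j = \left(-4\right) \left(-6\right) = 24$)
$\left(- 4 j + b{\left(-4,-1 \right)}\right) \left(6 - 5 \left(6 - \left(-3 + 2\right) \left(5 - 1\right)\right)\right) = \left(\left(-4\right) 24 + 3\right) \left(6 - 5 \left(6 - \left(-3 + 2\right) \left(5 - 1\right)\right)\right) = \left(-96 + 3\right) \left(6 - 5 \left(6 - \left(-1\right) 4\right)\right) = - 93 \left(6 - 5 \left(6 - -4\right)\right) = - 93 \left(6 - 5 \left(6 + 4\right)\right) = - 93 \left(6 - 50\right) = \left(-93\right) \left(-44\right) = 4092$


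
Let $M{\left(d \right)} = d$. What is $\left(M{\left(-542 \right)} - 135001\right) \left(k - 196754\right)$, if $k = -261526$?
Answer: $62116646040$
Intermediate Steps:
$\left(M{\left(-542 \right)} - 135001\right) \left(k - 196754\right) = \left(-542 - 135001\right) \left(-261526 - 196754\right) = \left(-135543\right) \left(-458280\right) = 62116646040$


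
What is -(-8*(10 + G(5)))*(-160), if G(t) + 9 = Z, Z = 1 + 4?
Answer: -7680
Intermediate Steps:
Z = 5
G(t) = -4 (G(t) = -9 + 5 = -4)
-(-8*(10 + G(5)))*(-160) = -(-8*(10 - 4))*(-160) = -(-8*6)*(-160) = -(-48)*(-160) = -1*7680 = -7680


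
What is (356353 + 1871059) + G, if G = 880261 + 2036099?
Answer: 5143772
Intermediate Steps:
G = 2916360
(356353 + 1871059) + G = (356353 + 1871059) + 2916360 = 2227412 + 2916360 = 5143772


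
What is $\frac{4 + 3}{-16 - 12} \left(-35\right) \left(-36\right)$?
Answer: $-315$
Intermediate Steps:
$\frac{4 + 3}{-16 - 12} \left(-35\right) \left(-36\right) = \frac{7}{-28} \left(-35\right) \left(-36\right) = 7 \left(- \frac{1}{28}\right) \left(-35\right) \left(-36\right) = \left(- \frac{1}{4}\right) \left(-35\right) \left(-36\right) = \frac{35}{4} \left(-36\right) = -315$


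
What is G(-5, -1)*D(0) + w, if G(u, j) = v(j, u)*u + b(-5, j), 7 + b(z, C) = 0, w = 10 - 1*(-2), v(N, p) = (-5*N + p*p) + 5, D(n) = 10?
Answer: -1808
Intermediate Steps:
v(N, p) = 5 + p² - 5*N (v(N, p) = (-5*N + p²) + 5 = (p² - 5*N) + 5 = 5 + p² - 5*N)
w = 12 (w = 10 + 2 = 12)
b(z, C) = -7 (b(z, C) = -7 + 0 = -7)
G(u, j) = -7 + u*(5 + u² - 5*j) (G(u, j) = (5 + u² - 5*j)*u - 7 = u*(5 + u² - 5*j) - 7 = -7 + u*(5 + u² - 5*j))
G(-5, -1)*D(0) + w = (-7 - 5*(5 + (-5)² - 5*(-1)))*10 + 12 = (-7 - 5*(5 + 25 + 5))*10 + 12 = (-7 - 5*35)*10 + 12 = (-7 - 175)*10 + 12 = -182*10 + 12 = -1820 + 12 = -1808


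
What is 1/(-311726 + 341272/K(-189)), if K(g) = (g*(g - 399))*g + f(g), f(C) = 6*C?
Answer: -10502541/3273915266402 ≈ -3.2079e-6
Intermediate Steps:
K(g) = 6*g + g²*(-399 + g) (K(g) = (g*(g - 399))*g + 6*g = (g*(-399 + g))*g + 6*g = g²*(-399 + g) + 6*g = 6*g + g²*(-399 + g))
1/(-311726 + 341272/K(-189)) = 1/(-311726 + 341272/((-189*(6 + (-189)² - 399*(-189))))) = 1/(-311726 + 341272/((-189*(6 + 35721 + 75411)))) = 1/(-311726 + 341272/((-189*111138))) = 1/(-311726 + 341272/(-21005082)) = 1/(-311726 + 341272*(-1/21005082)) = 1/(-311726 - 170636/10502541) = 1/(-3273915266402/10502541) = -10502541/3273915266402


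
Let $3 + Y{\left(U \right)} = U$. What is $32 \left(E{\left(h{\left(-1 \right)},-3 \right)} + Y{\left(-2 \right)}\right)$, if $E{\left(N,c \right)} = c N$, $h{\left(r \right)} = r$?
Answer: $-64$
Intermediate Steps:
$Y{\left(U \right)} = -3 + U$
$E{\left(N,c \right)} = N c$
$32 \left(E{\left(h{\left(-1 \right)},-3 \right)} + Y{\left(-2 \right)}\right) = 32 \left(\left(-1\right) \left(-3\right) - 5\right) = 32 \left(3 - 5\right) = 32 \left(-2\right) = -64$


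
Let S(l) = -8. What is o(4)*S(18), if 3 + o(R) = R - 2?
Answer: 8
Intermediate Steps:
o(R) = -5 + R (o(R) = -3 + (R - 2) = -3 + (-2 + R) = -5 + R)
o(4)*S(18) = (-5 + 4)*(-8) = -1*(-8) = 8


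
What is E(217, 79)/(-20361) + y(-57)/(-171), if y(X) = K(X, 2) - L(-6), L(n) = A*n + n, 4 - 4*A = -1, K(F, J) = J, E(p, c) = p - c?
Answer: -226129/2321154 ≈ -0.097421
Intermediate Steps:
A = 5/4 (A = 1 - ¼*(-1) = 1 + ¼ = 5/4 ≈ 1.2500)
L(n) = 9*n/4 (L(n) = 5*n/4 + n = 9*n/4)
y(X) = 31/2 (y(X) = 2 - 9*(-6)/4 = 2 - 1*(-27/2) = 2 + 27/2 = 31/2)
E(217, 79)/(-20361) + y(-57)/(-171) = (217 - 1*79)/(-20361) + (31/2)/(-171) = (217 - 79)*(-1/20361) + (31/2)*(-1/171) = 138*(-1/20361) - 31/342 = -46/6787 - 31/342 = -226129/2321154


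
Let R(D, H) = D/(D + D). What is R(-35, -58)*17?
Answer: 17/2 ≈ 8.5000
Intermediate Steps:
R(D, H) = ½ (R(D, H) = D/((2*D)) = D*(1/(2*D)) = ½)
R(-35, -58)*17 = (½)*17 = 17/2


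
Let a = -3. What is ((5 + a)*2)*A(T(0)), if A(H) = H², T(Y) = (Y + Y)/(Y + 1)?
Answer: 0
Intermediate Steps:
T(Y) = 2*Y/(1 + Y) (T(Y) = (2*Y)/(1 + Y) = 2*Y/(1 + Y))
((5 + a)*2)*A(T(0)) = ((5 - 3)*2)*(2*0/(1 + 0))² = (2*2)*(2*0/1)² = 4*(2*0*1)² = 4*0² = 4*0 = 0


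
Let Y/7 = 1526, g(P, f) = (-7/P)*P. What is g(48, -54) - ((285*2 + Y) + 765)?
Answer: -12024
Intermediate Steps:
g(P, f) = -7
Y = 10682 (Y = 7*1526 = 10682)
g(48, -54) - ((285*2 + Y) + 765) = -7 - ((285*2 + 10682) + 765) = -7 - ((570 + 10682) + 765) = -7 - (11252 + 765) = -7 - 1*12017 = -7 - 12017 = -12024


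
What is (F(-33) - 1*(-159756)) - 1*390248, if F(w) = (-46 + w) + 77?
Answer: -230494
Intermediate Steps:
F(w) = 31 + w
(F(-33) - 1*(-159756)) - 1*390248 = ((31 - 33) - 1*(-159756)) - 1*390248 = (-2 + 159756) - 390248 = 159754 - 390248 = -230494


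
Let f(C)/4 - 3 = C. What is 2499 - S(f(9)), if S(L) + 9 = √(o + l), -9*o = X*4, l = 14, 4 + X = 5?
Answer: 2508 - √122/3 ≈ 2504.3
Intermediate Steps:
X = 1 (X = -4 + 5 = 1)
f(C) = 12 + 4*C
o = -4/9 ≈ -0.44444
S(L) = -9 + √122/3 (S(L) = -9 + √(-4/9 + 14) = -9 + √(122/9) = -9 + √122/3)
2499 - S(f(9)) = 2499 - (-9 + √122/3) = 2499 + (9 - √122/3) = 2508 - √122/3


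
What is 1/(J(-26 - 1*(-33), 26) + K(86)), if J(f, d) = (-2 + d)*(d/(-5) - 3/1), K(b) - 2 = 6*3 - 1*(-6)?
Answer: -5/854 ≈ -0.0058548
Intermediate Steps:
K(b) = 26 (K(b) = 2 + (6*3 - 1*(-6)) = 2 + (18 + 6) = 2 + 24 = 26)
J(f, d) = (-3 - d/5)*(-2 + d) (J(f, d) = (-2 + d)*(d*(-⅕) - 3*1) = (-2 + d)*(-d/5 - 3) = (-2 + d)*(-3 - d/5) = (-3 - d/5)*(-2 + d))
1/(J(-26 - 1*(-33), 26) + K(86)) = 1/((6 - 13/5*26 - ⅕*26²) + 26) = 1/((6 - 338/5 - ⅕*676) + 26) = 1/((6 - 338/5 - 676/5) + 26) = 1/(-984/5 + 26) = 1/(-854/5) = -5/854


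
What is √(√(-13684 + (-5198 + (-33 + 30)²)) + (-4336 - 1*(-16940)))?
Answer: √(12604 + 9*I*√233) ≈ 112.27 + 0.6118*I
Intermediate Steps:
√(√(-13684 + (-5198 + (-33 + 30)²)) + (-4336 - 1*(-16940))) = √(√(-13684 + (-5198 + (-3)²)) + (-4336 + 16940)) = √(√(-13684 + (-5198 + 9)) + 12604) = √(√(-13684 - 5189) + 12604) = √(√(-18873) + 12604) = √(9*I*√233 + 12604) = √(12604 + 9*I*√233)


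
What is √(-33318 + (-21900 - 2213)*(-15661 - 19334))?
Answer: √843801117 ≈ 29048.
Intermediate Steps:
√(-33318 + (-21900 - 2213)*(-15661 - 19334)) = √(-33318 - 24113*(-34995)) = √(-33318 + 843834435) = √843801117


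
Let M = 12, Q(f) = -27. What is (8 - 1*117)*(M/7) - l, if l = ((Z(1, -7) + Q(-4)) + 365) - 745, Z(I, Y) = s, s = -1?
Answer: 1548/7 ≈ 221.14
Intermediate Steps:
Z(I, Y) = -1
l = -408 (l = ((-1 - 27) + 365) - 745 = (-28 + 365) - 745 = 337 - 745 = -408)
(8 - 1*117)*(M/7) - l = (8 - 1*117)*(12/7) - 1*(-408) = (8 - 117)*(12*(⅐)) + 408 = -109*12/7 + 408 = -1308/7 + 408 = 1548/7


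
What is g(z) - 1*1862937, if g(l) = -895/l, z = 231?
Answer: -430339342/231 ≈ -1.8629e+6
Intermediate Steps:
g(z) - 1*1862937 = -895/231 - 1*1862937 = -895*1/231 - 1862937 = -895/231 - 1862937 = -430339342/231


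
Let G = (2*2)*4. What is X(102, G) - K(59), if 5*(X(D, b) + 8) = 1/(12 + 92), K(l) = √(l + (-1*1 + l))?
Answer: -4159/520 - 3*√13 ≈ -18.815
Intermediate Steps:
G = 16 (G = 4*4 = 16)
K(l) = √(-1 + 2*l) (K(l) = √(l + (-1 + l)) = √(-1 + 2*l))
X(D, b) = -4159/520 (X(D, b) = -8 + 1/(5*(12 + 92)) = -8 + (⅕)/104 = -8 + (⅕)*(1/104) = -8 + 1/520 = -4159/520)
X(102, G) - K(59) = -4159/520 - √(-1 + 2*59) = -4159/520 - √(-1 + 118) = -4159/520 - √117 = -4159/520 - 3*√13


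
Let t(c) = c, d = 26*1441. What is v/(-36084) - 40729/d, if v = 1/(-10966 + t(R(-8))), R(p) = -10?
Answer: -620424830495/570719554944 ≈ -1.0871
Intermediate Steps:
d = 37466
v = -1/10976 (v = 1/(-10966 - 10) = 1/(-10976) = -1/10976 ≈ -9.1108e-5)
v/(-36084) - 40729/d = -1/10976/(-36084) - 40729/37466 = -1/10976*(-1/36084) - 40729*1/37466 = 1/396057984 - 3133/2882 = -620424830495/570719554944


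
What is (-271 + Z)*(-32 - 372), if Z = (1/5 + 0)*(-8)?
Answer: 550652/5 ≈ 1.1013e+5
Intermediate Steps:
Z = -8/5 (Z = (⅕ + 0)*(-8) = (⅕)*(-8) = -8/5 ≈ -1.6000)
(-271 + Z)*(-32 - 372) = (-271 - 8/5)*(-32 - 372) = -1363/5*(-404) = 550652/5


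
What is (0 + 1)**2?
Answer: 1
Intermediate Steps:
(0 + 1)**2 = 1**2 = 1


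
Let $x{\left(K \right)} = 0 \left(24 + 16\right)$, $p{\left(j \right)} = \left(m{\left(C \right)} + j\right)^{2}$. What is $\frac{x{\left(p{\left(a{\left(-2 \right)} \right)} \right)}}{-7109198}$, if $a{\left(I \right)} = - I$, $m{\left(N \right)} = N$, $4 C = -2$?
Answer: $0$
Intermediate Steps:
$C = - \frac{1}{2}$ ($C = \frac{1}{4} \left(-2\right) = - \frac{1}{2} \approx -0.5$)
$p{\left(j \right)} = \left(- \frac{1}{2} + j\right)^{2}$
$x{\left(K \right)} = 0$ ($x{\left(K \right)} = 0 \cdot 40 = 0$)
$\frac{x{\left(p{\left(a{\left(-2 \right)} \right)} \right)}}{-7109198} = \frac{0}{-7109198} = 0 \left(- \frac{1}{7109198}\right) = 0$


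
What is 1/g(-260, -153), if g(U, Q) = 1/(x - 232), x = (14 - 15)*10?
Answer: -242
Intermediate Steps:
x = -10 (x = -1*10 = -10)
g(U, Q) = -1/242 (g(U, Q) = 1/(-10 - 232) = 1/(-242) = -1/242)
1/g(-260, -153) = 1/(-1/242) = -242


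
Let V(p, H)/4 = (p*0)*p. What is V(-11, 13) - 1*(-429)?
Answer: 429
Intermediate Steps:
V(p, H) = 0 (V(p, H) = 4*((p*0)*p) = 4*(0*p) = 4*0 = 0)
V(-11, 13) - 1*(-429) = 0 - 1*(-429) = 0 + 429 = 429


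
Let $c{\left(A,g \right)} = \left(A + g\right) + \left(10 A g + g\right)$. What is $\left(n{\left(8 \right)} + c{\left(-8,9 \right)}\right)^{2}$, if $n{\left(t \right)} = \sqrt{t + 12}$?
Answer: $504120 - 2840 \sqrt{5} \approx 4.9777 \cdot 10^{5}$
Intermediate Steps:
$n{\left(t \right)} = \sqrt{12 + t}$
$c{\left(A,g \right)} = A + 2 g + 10 A g$ ($c{\left(A,g \right)} = \left(A + g\right) + \left(10 A g + g\right) = \left(A + g\right) + \left(g + 10 A g\right) = A + 2 g + 10 A g$)
$\left(n{\left(8 \right)} + c{\left(-8,9 \right)}\right)^{2} = \left(\sqrt{12 + 8} + \left(-8 + 2 \cdot 9 + 10 \left(-8\right) 9\right)\right)^{2} = \left(\sqrt{20} - 710\right)^{2} = \left(2 \sqrt{5} - 710\right)^{2} = \left(-710 + 2 \sqrt{5}\right)^{2}$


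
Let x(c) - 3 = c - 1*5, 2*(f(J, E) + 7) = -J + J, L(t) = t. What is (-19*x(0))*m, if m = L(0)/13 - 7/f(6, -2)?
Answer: 38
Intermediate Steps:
f(J, E) = -7 (f(J, E) = -7 + (-J + J)/2 = -7 + (1/2)*0 = -7 + 0 = -7)
x(c) = -2 + c (x(c) = 3 + (c - 1*5) = 3 + (c - 5) = 3 + (-5 + c) = -2 + c)
m = 1 (m = 0/13 - 7/(-7) = 0*(1/13) - 7*(-1/7) = 0 + 1 = 1)
(-19*x(0))*m = -19*(-2 + 0)*1 = -19*(-2)*1 = 38*1 = 38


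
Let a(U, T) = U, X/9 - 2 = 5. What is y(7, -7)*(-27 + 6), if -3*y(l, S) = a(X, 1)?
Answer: 441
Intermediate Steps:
X = 63 (X = 18 + 9*5 = 18 + 45 = 63)
y(l, S) = -21 (y(l, S) = -1/3*63 = -21)
y(7, -7)*(-27 + 6) = -21*(-27 + 6) = -21*(-21) = 441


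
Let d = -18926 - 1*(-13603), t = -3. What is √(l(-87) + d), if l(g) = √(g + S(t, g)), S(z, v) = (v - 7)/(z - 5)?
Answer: √(-21292 + 2*I*√301)/2 ≈ 0.059449 + 72.959*I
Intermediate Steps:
S(z, v) = (-7 + v)/(-5 + z)
d = -5323 (d = -18926 + 13603 = -5323)
l(g) = √(7/8 + 7*g/8) (l(g) = √(g + (-7 + g)/(-5 - 3)) = √(g + (-7 + g)/(-8)) = √(g - (-7 + g)/8) = √(g + (7/8 - g/8)) = √(7/8 + 7*g/8))
√(l(-87) + d) = √(√(14 + 14*(-87))/4 - 5323) = √(√(14 - 1218)/4 - 5323) = √(√(-1204)/4 - 5323) = √((2*I*√301)/4 - 5323) = √(I*√301/2 - 5323) = √(-5323 + I*√301/2)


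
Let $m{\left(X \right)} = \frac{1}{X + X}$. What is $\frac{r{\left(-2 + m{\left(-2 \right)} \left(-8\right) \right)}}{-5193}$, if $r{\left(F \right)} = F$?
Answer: $0$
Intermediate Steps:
$m{\left(X \right)} = \frac{1}{2 X}$
$\frac{r{\left(-2 + m{\left(-2 \right)} \left(-8\right) \right)}}{-5193} = \frac{-2 + \frac{1}{2 \left(-2\right)} \left(-8\right)}{-5193} = \left(-2 + \frac{1}{2} \left(- \frac{1}{2}\right) \left(-8\right)\right) \left(- \frac{1}{5193}\right) = \left(-2 - -2\right) \left(- \frac{1}{5193}\right) = \left(-2 + 2\right) \left(- \frac{1}{5193}\right) = 0 \left(- \frac{1}{5193}\right) = 0$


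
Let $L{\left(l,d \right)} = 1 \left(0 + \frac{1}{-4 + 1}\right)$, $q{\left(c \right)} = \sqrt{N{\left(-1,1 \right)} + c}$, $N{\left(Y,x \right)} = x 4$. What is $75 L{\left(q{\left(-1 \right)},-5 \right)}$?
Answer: $-25$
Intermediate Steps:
$N{\left(Y,x \right)} = 4 x$
$q{\left(c \right)} = \sqrt{4 + c}$ ($q{\left(c \right)} = \sqrt{4 \cdot 1 + c} = \sqrt{4 + c}$)
$L{\left(l,d \right)} = - \frac{1}{3}$ ($L{\left(l,d \right)} = 1 \left(0 + \frac{1}{-3}\right) = 1 \left(0 - \frac{1}{3}\right) = 1 \left(- \frac{1}{3}\right) = - \frac{1}{3}$)
$75 L{\left(q{\left(-1 \right)},-5 \right)} = 75 \left(- \frac{1}{3}\right) = -25$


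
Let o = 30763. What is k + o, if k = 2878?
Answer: 33641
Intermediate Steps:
k + o = 2878 + 30763 = 33641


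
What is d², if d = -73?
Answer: 5329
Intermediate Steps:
d² = (-73)² = 5329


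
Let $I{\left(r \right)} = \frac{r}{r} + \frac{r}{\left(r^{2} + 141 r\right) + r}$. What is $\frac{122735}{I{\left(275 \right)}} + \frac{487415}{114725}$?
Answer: $\frac{1174377205669}{9591010} \approx 1.2245 \cdot 10^{5}$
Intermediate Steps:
$I{\left(r \right)} = 1 + \frac{r}{r^{2} + 142 r}$
$\frac{122735}{I{\left(275 \right)}} + \frac{487415}{114725} = \frac{122735}{\frac{1}{142 + 275} \left(143 + 275\right)} + \frac{487415}{114725} = \frac{122735}{\frac{1}{417} \cdot 418} + 487415 \cdot \frac{1}{114725} = \frac{122735}{\frac{1}{417} \cdot 418} + \frac{97483}{22945} = \frac{122735}{\frac{418}{417}} + \frac{97483}{22945} = 122735 \cdot \frac{417}{418} + \frac{97483}{22945} = \frac{51180495}{418} + \frac{97483}{22945} = \frac{1174377205669}{9591010}$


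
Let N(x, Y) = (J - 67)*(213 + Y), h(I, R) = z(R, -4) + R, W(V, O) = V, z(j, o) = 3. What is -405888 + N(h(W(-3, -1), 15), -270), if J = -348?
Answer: -382233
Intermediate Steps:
h(I, R) = 3 + R
N(x, Y) = -88395 - 415*Y (N(x, Y) = (-348 - 67)*(213 + Y) = -415*(213 + Y) = -88395 - 415*Y)
-405888 + N(h(W(-3, -1), 15), -270) = -405888 + (-88395 - 415*(-270)) = -405888 + (-88395 + 112050) = -405888 + 23655 = -382233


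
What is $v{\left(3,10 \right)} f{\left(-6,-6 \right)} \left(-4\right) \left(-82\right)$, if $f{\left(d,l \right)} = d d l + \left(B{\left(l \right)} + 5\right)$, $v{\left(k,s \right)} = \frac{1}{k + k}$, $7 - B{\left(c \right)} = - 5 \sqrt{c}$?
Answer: $-11152 + \frac{820 i \sqrt{6}}{3} \approx -11152.0 + 669.53 i$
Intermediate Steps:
$B{\left(c \right)} = 7 + 5 \sqrt{c}$ ($B{\left(c \right)} = 7 - - 5 \sqrt{c} = 7 + 5 \sqrt{c}$)
$v{\left(k,s \right)} = \frac{1}{2 k}$
$f{\left(d,l \right)} = 12 + 5 \sqrt{l} + l d^{2}$ ($f{\left(d,l \right)} = d d l + \left(\left(7 + 5 \sqrt{l}\right) + 5\right) = d^{2} l + \left(12 + 5 \sqrt{l}\right) = l d^{2} + \left(12 + 5 \sqrt{l}\right) = 12 + 5 \sqrt{l} + l d^{2}$)
$v{\left(3,10 \right)} f{\left(-6,-6 \right)} \left(-4\right) \left(-82\right) = \frac{1}{2 \cdot 3} \left(12 + 5 \sqrt{-6} - 6 \left(-6\right)^{2}\right) \left(-4\right) \left(-82\right) = \frac{1}{2} \cdot \frac{1}{3} \left(12 + 5 i \sqrt{6} - 216\right) \left(-4\right) \left(-82\right) = \frac{\left(12 + 5 i \sqrt{6} - 216\right) \left(-4\right)}{6} \left(-82\right) = \frac{\left(-204 + 5 i \sqrt{6}\right) \left(-4\right)}{6} \left(-82\right) = \frac{816 - 20 i \sqrt{6}}{6} \left(-82\right) = \left(136 - \frac{10 i \sqrt{6}}{3}\right) \left(-82\right) = -11152 + \frac{820 i \sqrt{6}}{3}$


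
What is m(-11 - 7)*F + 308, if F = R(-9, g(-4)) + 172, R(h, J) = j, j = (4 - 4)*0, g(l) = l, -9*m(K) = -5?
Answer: 3632/9 ≈ 403.56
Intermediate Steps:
m(K) = 5/9 (m(K) = -⅑*(-5) = 5/9)
j = 0 (j = 0*0 = 0)
R(h, J) = 0
F = 172 (F = 0 + 172 = 172)
m(-11 - 7)*F + 308 = (5/9)*172 + 308 = 860/9 + 308 = 3632/9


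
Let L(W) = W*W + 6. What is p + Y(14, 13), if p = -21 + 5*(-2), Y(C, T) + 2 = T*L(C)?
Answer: 2593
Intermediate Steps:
L(W) = 6 + W**2 (L(W) = W**2 + 6 = 6 + W**2)
Y(C, T) = -2 + T*(6 + C**2)
p = -31 (p = -21 - 10 = -31)
p + Y(14, 13) = -31 + (-2 + 13*(6 + 14**2)) = -31 + (-2 + 13*(6 + 196)) = -31 + (-2 + 13*202) = -31 + (-2 + 2626) = -31 + 2624 = 2593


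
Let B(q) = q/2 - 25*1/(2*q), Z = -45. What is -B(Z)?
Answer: 200/9 ≈ 22.222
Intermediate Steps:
B(q) = q/2 - 25/(2*q) (B(q) = q*(½) - 25*1/(2*q) = q/2 - 25/(2*q))
-B(Z) = -(-25 + (-45)²)/(2*(-45)) = -(-1)*(-25 + 2025)/(2*45) = -(-1)*2000/(2*45) = -1*(-200/9) = 200/9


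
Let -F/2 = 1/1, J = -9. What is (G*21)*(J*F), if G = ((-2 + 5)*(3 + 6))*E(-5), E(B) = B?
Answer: -51030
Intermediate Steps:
F = -2 (F = -2/1 = -2*1 = -2)
G = -135 (G = ((-2 + 5)*(3 + 6))*(-5) = (3*9)*(-5) = 27*(-5) = -135)
(G*21)*(J*F) = (-135*21)*(-9*(-2)) = -2835*18 = -51030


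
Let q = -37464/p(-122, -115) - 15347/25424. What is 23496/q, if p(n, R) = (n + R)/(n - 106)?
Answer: -47191622016/72390052349 ≈ -0.65191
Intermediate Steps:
p(n, R) = (R + n)/(-106 + n)
q = -72390052349/2008496 (q = -37464*(-106 - 122)/(-115 - 122) - 15347/25424 = -37464/(-237/(-228)) - 15347*1/25424 = -37464/((-1/228*(-237))) - 15347/25424 = -37464/79/76 - 15347/25424 = -37464*76/79 - 15347/25424 = -2847264/79 - 15347/25424 = -72390052349/2008496 ≈ -36042.)
23496/q = 23496/(-72390052349/2008496) = 23496*(-2008496/72390052349) = -47191622016/72390052349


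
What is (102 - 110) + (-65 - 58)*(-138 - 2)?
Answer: 17212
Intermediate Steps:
(102 - 110) + (-65 - 58)*(-138 - 2) = -8 - 123*(-140) = -8 + 17220 = 17212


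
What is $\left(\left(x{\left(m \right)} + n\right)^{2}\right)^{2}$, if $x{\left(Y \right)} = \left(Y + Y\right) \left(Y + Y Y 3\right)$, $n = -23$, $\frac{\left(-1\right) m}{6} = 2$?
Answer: $10418409221630881$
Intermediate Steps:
$m = -12$ ($m = \left(-6\right) 2 = -12$)
$x{\left(Y \right)} = 2 Y \left(Y + 3 Y^{2}\right)$ ($x{\left(Y \right)} = 2 Y \left(Y + Y^{2} \cdot 3\right) = 2 Y \left(Y + 3 Y^{2}\right)$)
$\left(\left(x{\left(m \right)} + n\right)^{2}\right)^{2} = \left(\left(\left(-12\right)^{2} \left(2 + 6 \left(-12\right)\right) - 23\right)^{2}\right)^{2} = \left(\left(144 \left(2 - 72\right) - 23\right)^{2}\right)^{2} = \left(\left(144 \left(-70\right) - 23\right)^{2}\right)^{2} = \left(\left(-10080 - 23\right)^{2}\right)^{2} = \left(\left(-10103\right)^{2}\right)^{2} = 102070609^{2} = 10418409221630881$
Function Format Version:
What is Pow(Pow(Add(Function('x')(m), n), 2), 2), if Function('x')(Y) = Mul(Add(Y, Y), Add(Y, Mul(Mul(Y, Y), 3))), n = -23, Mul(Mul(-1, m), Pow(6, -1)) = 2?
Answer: 10418409221630881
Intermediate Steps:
m = -12 (m = Mul(-6, 2) = -12)
Function('x')(Y) = Mul(2, Y, Add(Y, Mul(3, Pow(Y, 2)))) (Function('x')(Y) = Mul(Mul(2, Y), Add(Y, Mul(Pow(Y, 2), 3))) = Mul(Mul(2, Y), Add(Y, Mul(3, Pow(Y, 2)))) = Mul(2, Y, Add(Y, Mul(3, Pow(Y, 2)))))
Pow(Pow(Add(Function('x')(m), n), 2), 2) = Pow(Pow(Add(Mul(Pow(-12, 2), Add(2, Mul(6, -12))), -23), 2), 2) = Pow(Pow(Add(Mul(144, Add(2, -72)), -23), 2), 2) = Pow(Pow(Add(Mul(144, -70), -23), 2), 2) = Pow(Pow(Add(-10080, -23), 2), 2) = Pow(Pow(-10103, 2), 2) = Pow(102070609, 2) = 10418409221630881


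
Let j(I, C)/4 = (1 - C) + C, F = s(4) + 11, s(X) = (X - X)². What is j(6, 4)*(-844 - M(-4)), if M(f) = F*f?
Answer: -3200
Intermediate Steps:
s(X) = 0 (s(X) = 0² = 0)
F = 11 (F = 0 + 11 = 11)
j(I, C) = 4 (j(I, C) = 4*((1 - C) + C) = 4*1 = 4)
M(f) = 11*f
j(6, 4)*(-844 - M(-4)) = 4*(-844 - 11*(-4)) = 4*(-844 - 1*(-44)) = 4*(-844 + 44) = 4*(-800) = -3200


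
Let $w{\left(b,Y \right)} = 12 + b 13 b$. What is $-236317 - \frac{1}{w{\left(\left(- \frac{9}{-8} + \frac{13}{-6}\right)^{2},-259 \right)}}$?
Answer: $- \frac{2140899305305}{9059437} \approx -2.3632 \cdot 10^{5}$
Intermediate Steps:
$w{\left(b,Y \right)} = 12 + 13 b^{2}$
$-236317 - \frac{1}{w{\left(\left(- \frac{9}{-8} + \frac{13}{-6}\right)^{2},-259 \right)}} = -236317 - \frac{1}{12 + 13 \left(\left(- \frac{9}{-8} + \frac{13}{-6}\right)^{2}\right)^{2}} = -236317 - \frac{1}{12 + 13 \left(\left(\left(-9\right) \left(- \frac{1}{8}\right) + 13 \left(- \frac{1}{6}\right)\right)^{2}\right)^{2}} = -236317 - \frac{1}{12 + 13 \left(\left(\frac{9}{8} - \frac{13}{6}\right)^{2}\right)^{2}} = -236317 - \frac{1}{12 + 13 \left(\left(- \frac{25}{24}\right)^{2}\right)^{2}} = -236317 - \frac{1}{12 + 13 \left(\frac{625}{576}\right)^{2}} = -236317 - \frac{1}{12 + 13 \cdot \frac{390625}{331776}} = -236317 - \frac{1}{12 + \frac{5078125}{331776}} = -236317 - \frac{1}{\frac{9059437}{331776}} = -236317 - \frac{331776}{9059437} = - \frac{2140899305305}{9059437}$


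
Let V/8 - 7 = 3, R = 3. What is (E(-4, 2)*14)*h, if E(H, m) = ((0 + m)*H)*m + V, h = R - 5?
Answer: -1792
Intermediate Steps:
V = 80 (V = 56 + 8*3 = 56 + 24 = 80)
h = -2 (h = 3 - 5 = -2)
E(H, m) = 80 + H*m² (E(H, m) = ((0 + m)*H)*m + 80 = (m*H)*m + 80 = (H*m)*m + 80 = H*m² + 80 = 80 + H*m²)
(E(-4, 2)*14)*h = ((80 - 4*2²)*14)*(-2) = ((80 - 4*4)*14)*(-2) = ((80 - 16)*14)*(-2) = (64*14)*(-2) = 896*(-2) = -1792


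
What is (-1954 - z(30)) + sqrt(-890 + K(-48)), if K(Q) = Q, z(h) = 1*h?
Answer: -1984 + I*sqrt(938) ≈ -1984.0 + 30.627*I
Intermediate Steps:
z(h) = h
(-1954 - z(30)) + sqrt(-890 + K(-48)) = (-1954 - 1*30) + sqrt(-890 - 48) = (-1954 - 30) + sqrt(-938) = -1984 + I*sqrt(938)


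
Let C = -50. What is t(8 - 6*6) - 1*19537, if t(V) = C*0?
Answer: -19537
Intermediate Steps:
t(V) = 0 (t(V) = -50*0 = 0)
t(8 - 6*6) - 1*19537 = 0 - 1*19537 = 0 - 19537 = -19537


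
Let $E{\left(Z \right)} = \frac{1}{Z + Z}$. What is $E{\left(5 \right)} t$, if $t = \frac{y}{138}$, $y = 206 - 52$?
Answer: $\frac{77}{690} \approx 0.11159$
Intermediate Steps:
$y = 154$ ($y = 206 - 52 = 154$)
$E{\left(Z \right)} = \frac{1}{2 Z}$
$t = \frac{77}{69}$ ($t = \frac{154}{138} = 154 \cdot \frac{1}{138} = \frac{77}{69} \approx 1.1159$)
$E{\left(5 \right)} t = \frac{1}{2 \cdot 5} \cdot \frac{77}{69} = \frac{1}{2} \cdot \frac{1}{5} \cdot \frac{77}{69} = \frac{1}{10} \cdot \frac{77}{69} = \frac{77}{690}$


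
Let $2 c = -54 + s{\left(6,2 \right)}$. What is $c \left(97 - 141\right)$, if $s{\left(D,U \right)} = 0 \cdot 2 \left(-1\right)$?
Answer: $1188$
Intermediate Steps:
$s{\left(D,U \right)} = 0$ ($s{\left(D,U \right)} = 0 \left(-1\right) = 0$)
$c = -27$ ($c = \frac{-54 + 0}{2} = \frac{1}{2} \left(-54\right) = -27$)
$c \left(97 - 141\right) = - 27 \left(97 - 141\right) = \left(-27\right) \left(-44\right) = 1188$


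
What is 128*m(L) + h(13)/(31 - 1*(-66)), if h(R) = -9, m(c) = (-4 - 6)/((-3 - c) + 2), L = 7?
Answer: 15511/97 ≈ 159.91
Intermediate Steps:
m(c) = -10/(-1 - c)
128*m(L) + h(13)/(31 - 1*(-66)) = 128*(10/(1 + 7)) - 9/(31 - 1*(-66)) = 128*(10/8) - 9/(31 + 66) = 128*(10*(⅛)) - 9/97 = 128*(5/4) - 9*1/97 = 160 - 9/97 = 15511/97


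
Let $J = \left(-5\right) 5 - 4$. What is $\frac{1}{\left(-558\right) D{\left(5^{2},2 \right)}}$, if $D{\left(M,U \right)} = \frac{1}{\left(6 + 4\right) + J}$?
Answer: $\frac{19}{558} \approx 0.03405$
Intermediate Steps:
$J = -29$ ($J = -25 - 4 = -29$)
$D{\left(M,U \right)} = - \frac{1}{19}$ ($D{\left(M,U \right)} = \frac{1}{\left(6 + 4\right) - 29} = \frac{1}{10 - 29} = \frac{1}{-19} = - \frac{1}{19}$)
$\frac{1}{\left(-558\right) D{\left(5^{2},2 \right)}} = \frac{1}{\left(-558\right) \left(- \frac{1}{19}\right)} = \frac{1}{\frac{558}{19}} = \frac{19}{558}$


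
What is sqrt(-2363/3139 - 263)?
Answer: 4*I*sqrt(162427555)/3139 ≈ 16.24*I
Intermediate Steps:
sqrt(-2363/3139 - 263) = sqrt(-827920/3139) = 4*I*sqrt(162427555)/3139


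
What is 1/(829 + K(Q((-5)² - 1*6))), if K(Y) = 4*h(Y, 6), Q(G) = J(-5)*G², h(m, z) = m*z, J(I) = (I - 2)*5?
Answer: -1/302411 ≈ -3.3068e-6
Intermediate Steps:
J(I) = -10 + 5*I (J(I) = (-2 + I)*5 = -10 + 5*I)
Q(G) = -35*G² (Q(G) = (-10 + 5*(-5))*G² = (-10 - 25)*G² = -35*G²)
K(Y) = 24*Y (K(Y) = 4*(Y*6) = 4*(6*Y) = 24*Y)
1/(829 + K(Q((-5)² - 1*6))) = 1/(829 + 24*(-35*((-5)² - 1*6)²)) = 1/(829 + 24*(-35*(25 - 6)²)) = 1/(829 + 24*(-35*19²)) = 1/(829 + 24*(-35*361)) = 1/(829 + 24*(-12635)) = 1/(829 - 303240) = 1/(-302411) = -1/302411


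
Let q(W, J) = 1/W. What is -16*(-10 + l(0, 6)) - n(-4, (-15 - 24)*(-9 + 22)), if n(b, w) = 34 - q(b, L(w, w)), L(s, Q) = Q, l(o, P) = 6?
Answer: 119/4 ≈ 29.750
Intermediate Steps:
n(b, w) = 34 - 1/b
-16*(-10 + l(0, 6)) - n(-4, (-15 - 24)*(-9 + 22)) = -16*(-10 + 6) - (34 - 1/(-4)) = -16*(-4) - (34 - 1*(-1/4)) = 64 - (34 + 1/4) = 64 - 1*137/4 = 64 - 137/4 = 119/4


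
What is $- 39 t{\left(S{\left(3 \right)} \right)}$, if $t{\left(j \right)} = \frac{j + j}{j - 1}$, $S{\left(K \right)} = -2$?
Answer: $-52$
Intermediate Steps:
$t{\left(j \right)} = \frac{2 j}{-1 + j}$
$- 39 t{\left(S{\left(3 \right)} \right)} = - 39 \cdot 2 \left(-2\right) \frac{1}{-1 - 2} = - 39 \cdot 2 \left(-2\right) \frac{1}{-3} = - 39 \cdot 2 \left(-2\right) \left(- \frac{1}{3}\right) = \left(-39\right) \frac{4}{3} = -52$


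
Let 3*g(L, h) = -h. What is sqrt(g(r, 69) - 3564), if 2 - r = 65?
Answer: I*sqrt(3587) ≈ 59.892*I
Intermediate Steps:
r = -63 (r = 2 - 1*65 = 2 - 65 = -63)
g(L, h) = -h/3 (g(L, h) = (-h)/3 = -h/3)
sqrt(g(r, 69) - 3564) = sqrt(-1/3*69 - 3564) = sqrt(-23 - 3564) = sqrt(-3587) = I*sqrt(3587)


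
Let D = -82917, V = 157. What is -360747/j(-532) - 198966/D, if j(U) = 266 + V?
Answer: -1104736903/1299033 ≈ -850.43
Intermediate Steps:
j(U) = 423 (j(U) = 266 + 157 = 423)
-360747/j(-532) - 198966/D = -360747/423 - 198966/(-82917) = -360747*1/423 - 198966*(-1/82917) = -40083/47 + 66322/27639 = -1104736903/1299033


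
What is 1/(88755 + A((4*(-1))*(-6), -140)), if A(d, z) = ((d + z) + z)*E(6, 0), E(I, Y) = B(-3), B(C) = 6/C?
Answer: 1/89267 ≈ 1.1202e-5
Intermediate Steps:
E(I, Y) = -2 (E(I, Y) = 6/(-3) = 6*(-⅓) = -2)
A(d, z) = -4*z - 2*d (A(d, z) = ((d + z) + z)*(-2) = (d + 2*z)*(-2) = -4*z - 2*d)
1/(88755 + A((4*(-1))*(-6), -140)) = 1/(88755 + (-4*(-140) - 2*4*(-1)*(-6))) = 1/(88755 + (560 - (-8)*(-6))) = 1/(88755 + (560 - 2*24)) = 1/(88755 + (560 - 48)) = 1/(88755 + 512) = 1/89267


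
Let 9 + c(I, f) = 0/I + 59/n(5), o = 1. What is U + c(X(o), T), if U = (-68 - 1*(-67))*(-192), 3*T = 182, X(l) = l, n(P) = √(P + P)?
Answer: 183 + 59*√10/10 ≈ 201.66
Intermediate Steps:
n(P) = √2*√P (n(P) = √(2*P) = √2*√P)
T = 182/3 (T = (⅓)*182 = 182/3 ≈ 60.667)
c(I, f) = -9 + 59*√10/10 (c(I, f) = -9 + (0/I + 59/((√2*√5))) = -9 + (0 + 59/(√10)) = -9 + (0 + 59*(√10/10)) = -9 + (0 + 59*√10/10) = -9 + 59*√10/10)
U = 192 (U = (-68 + 67)*(-192) = -1*(-192) = 192)
U + c(X(o), T) = 192 + (-9 + 59*√10/10) = 183 + 59*√10/10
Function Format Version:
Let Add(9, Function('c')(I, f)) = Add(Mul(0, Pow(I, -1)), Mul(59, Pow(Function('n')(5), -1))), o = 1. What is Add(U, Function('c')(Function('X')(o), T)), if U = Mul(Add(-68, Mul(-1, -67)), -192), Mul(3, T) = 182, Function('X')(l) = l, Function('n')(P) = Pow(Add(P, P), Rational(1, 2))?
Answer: Add(183, Mul(Rational(59, 10), Pow(10, Rational(1, 2)))) ≈ 201.66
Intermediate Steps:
Function('n')(P) = Mul(Pow(2, Rational(1, 2)), Pow(P, Rational(1, 2))) (Function('n')(P) = Pow(Mul(2, P), Rational(1, 2)) = Mul(Pow(2, Rational(1, 2)), Pow(P, Rational(1, 2))))
T = Rational(182, 3) (T = Mul(Rational(1, 3), 182) = Rational(182, 3) ≈ 60.667)
Function('c')(I, f) = Add(-9, Mul(Rational(59, 10), Pow(10, Rational(1, 2)))) (Function('c')(I, f) = Add(-9, Add(Mul(0, Pow(I, -1)), Mul(59, Pow(Mul(Pow(2, Rational(1, 2)), Pow(5, Rational(1, 2))), -1)))) = Add(-9, Add(0, Mul(59, Pow(Pow(10, Rational(1, 2)), -1)))) = Add(-9, Add(0, Mul(59, Mul(Rational(1, 10), Pow(10, Rational(1, 2)))))) = Add(-9, Add(0, Mul(Rational(59, 10), Pow(10, Rational(1, 2))))) = Add(-9, Mul(Rational(59, 10), Pow(10, Rational(1, 2)))))
U = 192 (U = Mul(Add(-68, 67), -192) = Mul(-1, -192) = 192)
Add(U, Function('c')(Function('X')(o), T)) = Add(192, Add(-9, Mul(Rational(59, 10), Pow(10, Rational(1, 2))))) = Add(183, Mul(Rational(59, 10), Pow(10, Rational(1, 2))))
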